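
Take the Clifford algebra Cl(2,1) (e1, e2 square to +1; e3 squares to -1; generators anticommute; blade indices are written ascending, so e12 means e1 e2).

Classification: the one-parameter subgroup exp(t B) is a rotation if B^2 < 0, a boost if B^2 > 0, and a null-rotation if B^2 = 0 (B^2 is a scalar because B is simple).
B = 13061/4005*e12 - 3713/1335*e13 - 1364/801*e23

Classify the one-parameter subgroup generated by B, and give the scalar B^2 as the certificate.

B^2 term by term: the squares give (13061/4005)^2*(e12)^2 + (-3713/1335)^2*(e13)^2 + (-1364/801)^2*(e23)^2 = 170589721/16040025*(-1) + 13786369/1782225*(+1) + 1860496/641601*(+1) = 0 (each basis 2-blade squares to minus the product of its generators' squares); cross terms between blades sharing an index anticommute and cancel. So B^2 = 0.
Answer: null-rotation, certificate B^2 = 0. One invariant decides it: the square 0 survives every conjugation, and its sign is exactly the classification.


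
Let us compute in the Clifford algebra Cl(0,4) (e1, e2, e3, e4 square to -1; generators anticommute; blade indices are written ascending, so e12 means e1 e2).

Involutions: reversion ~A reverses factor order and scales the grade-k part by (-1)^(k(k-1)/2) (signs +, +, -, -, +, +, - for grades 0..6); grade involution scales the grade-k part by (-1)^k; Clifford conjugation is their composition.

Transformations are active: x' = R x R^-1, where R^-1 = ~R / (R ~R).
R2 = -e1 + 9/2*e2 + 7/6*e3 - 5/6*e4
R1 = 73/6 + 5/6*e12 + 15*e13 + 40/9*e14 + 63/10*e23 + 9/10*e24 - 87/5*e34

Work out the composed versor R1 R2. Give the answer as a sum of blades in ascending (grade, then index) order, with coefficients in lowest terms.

Distribute over the terms of R2 (each basis-blade product reordered to ascending indices, repeated generators contracted through their squares):
R1 (-e1) = -73/6*e1 - 5/6*e2 - 15*e3 - 40/9*e4 - 63/10*e123 - 9/10*e124 + 87/5*e134
R1 (9/2*e2) = -15/4*e1 + 219/4*e2 + 567/20*e3 + 81/20*e4 - 135/2*e123 - 20*e124 - 783/10*e234
R1 (7/6*e3) = -35/2*e1 - 147/20*e2 + 511/36*e3 - 203/10*e4 + 35/36*e123 - 140/27*e134 - 21/20*e234
R1 (-5/6*e4) = 100/27*e1 + 3/4*e2 - 29/2*e3 - 365/36*e4 - 25/36*e124 - 25/2*e134 - 21/4*e234
Summing the partial products and collecting blades:
Answer: -3209/108*e1 + 2839/60*e2 + 587/45*e3 - 185/6*e4 - 13109/180*e123 - 3887/180*e124 - 77/270*e134 - 423/5*e234


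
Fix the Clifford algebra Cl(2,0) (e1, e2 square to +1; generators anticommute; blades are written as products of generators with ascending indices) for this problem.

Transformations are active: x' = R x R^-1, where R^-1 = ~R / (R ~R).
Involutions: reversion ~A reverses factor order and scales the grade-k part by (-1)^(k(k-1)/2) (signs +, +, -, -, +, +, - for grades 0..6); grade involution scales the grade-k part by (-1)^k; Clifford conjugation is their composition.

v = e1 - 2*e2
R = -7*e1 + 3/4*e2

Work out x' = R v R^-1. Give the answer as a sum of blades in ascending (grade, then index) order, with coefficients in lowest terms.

~R = -7*e1 + 3/4*e2, and R ~R = 793/16, so R^-1 = ~R / (793/16).
R v = -17/2 + 53/4*e1 e2
Answer: 1111/793*e1 + 1382/793*e2


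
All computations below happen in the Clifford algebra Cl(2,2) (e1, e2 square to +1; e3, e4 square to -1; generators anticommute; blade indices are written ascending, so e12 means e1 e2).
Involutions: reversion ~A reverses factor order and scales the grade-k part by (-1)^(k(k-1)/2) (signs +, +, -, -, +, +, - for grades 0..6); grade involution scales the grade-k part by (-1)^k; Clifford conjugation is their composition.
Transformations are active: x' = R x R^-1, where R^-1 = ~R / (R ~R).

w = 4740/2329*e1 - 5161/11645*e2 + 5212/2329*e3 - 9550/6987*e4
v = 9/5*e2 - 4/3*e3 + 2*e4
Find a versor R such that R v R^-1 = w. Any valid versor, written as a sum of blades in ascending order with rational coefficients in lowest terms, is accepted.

Take R = v + w = 4740/2329*e1 + 3160/2329*e2 + 6320/6987*e3 + 4424/6987*e4. Because q(v) = q(w) = -571/225, conjugation by R sends v exactly to w.
Answer: 4740/2329*e1 + 3160/2329*e2 + 6320/6987*e3 + 4424/6987*e4


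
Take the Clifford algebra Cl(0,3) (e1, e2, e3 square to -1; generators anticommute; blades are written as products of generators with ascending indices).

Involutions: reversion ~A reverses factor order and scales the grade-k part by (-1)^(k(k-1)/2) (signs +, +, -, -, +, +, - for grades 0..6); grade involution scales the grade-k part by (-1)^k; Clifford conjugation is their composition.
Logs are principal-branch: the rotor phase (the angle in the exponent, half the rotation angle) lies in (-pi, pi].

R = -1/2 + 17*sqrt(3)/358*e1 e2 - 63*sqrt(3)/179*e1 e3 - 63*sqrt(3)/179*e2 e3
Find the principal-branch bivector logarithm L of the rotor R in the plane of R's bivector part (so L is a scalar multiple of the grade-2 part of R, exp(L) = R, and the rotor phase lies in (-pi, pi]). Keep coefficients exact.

The scalar part of R is -1/2, so the principal-branch rotor phase is pinned; divide the bivector part by its sine to get the unit plane — L is the phase times that plane.
Concretely: cos(phase) = -1/2 gives phase = ±2*pi/3, and since phase/sin(phase) is even the sign is immaterial: L = (phase/sin(phase)) * <R>_2 = (4*sqrt(3)*pi/9) * <R>_2.
Answer: 34*pi/537*e1 e2 - 84*pi/179*e1 e3 - 84*pi/179*e2 e3


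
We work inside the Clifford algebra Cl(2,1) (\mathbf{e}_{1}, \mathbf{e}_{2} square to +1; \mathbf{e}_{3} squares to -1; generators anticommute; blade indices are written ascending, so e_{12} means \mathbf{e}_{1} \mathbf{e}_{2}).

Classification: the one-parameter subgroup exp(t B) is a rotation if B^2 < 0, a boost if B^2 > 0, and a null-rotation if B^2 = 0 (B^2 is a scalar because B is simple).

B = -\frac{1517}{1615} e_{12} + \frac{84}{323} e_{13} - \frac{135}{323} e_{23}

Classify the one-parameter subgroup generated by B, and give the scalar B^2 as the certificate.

B^2 term by term: the squares give (-\frac{1517}{1615})^2*(e_{12})^2 + (\frac{84}{323})^2*(e_{13})^2 + (-\frac{135}{323})^2*(e_{23})^2 = \frac{2301289}{2608225}*(-1) + \frac{7056}{104329}*(+1) + \frac{18225}{104329}*(+1) = -\frac{16}{25} (each basis 2-blade squares to minus the product of its generators' squares); cross terms between blades sharing an index anticommute and cancel. So B^2 = -\frac{16}{25}.
Answer: rotation, certificate B^2 = -\frac{16}{25}. The invariant at work: B^2 = -\frac{16}{25} is unchanged by conjugation, hence its sign classifies the subgroup whatever basis B is written in.


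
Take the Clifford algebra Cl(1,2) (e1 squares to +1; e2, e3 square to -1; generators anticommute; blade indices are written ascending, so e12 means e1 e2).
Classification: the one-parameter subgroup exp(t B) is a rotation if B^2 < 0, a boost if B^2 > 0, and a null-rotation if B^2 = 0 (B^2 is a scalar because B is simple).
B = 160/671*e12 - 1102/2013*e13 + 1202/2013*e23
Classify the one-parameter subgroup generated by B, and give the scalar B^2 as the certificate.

B^2 term by term: the squares give (160/671)^2*(e12)^2 + (-1102/2013)^2*(e13)^2 + (1202/2013)^2*(e23)^2 = 25600/450241*(+1) + 1214404/4052169*(+1) + 1444804/4052169*(-1) = 0 (each basis 2-blade squares to minus the product of its generators' squares); cross terms between blades sharing an index anticommute and cancel. So B^2 = 0.
Answer: null-rotation, certificate B^2 = 0. One invariant decides it: the square 0 survives every conjugation, and its sign is exactly the classification.


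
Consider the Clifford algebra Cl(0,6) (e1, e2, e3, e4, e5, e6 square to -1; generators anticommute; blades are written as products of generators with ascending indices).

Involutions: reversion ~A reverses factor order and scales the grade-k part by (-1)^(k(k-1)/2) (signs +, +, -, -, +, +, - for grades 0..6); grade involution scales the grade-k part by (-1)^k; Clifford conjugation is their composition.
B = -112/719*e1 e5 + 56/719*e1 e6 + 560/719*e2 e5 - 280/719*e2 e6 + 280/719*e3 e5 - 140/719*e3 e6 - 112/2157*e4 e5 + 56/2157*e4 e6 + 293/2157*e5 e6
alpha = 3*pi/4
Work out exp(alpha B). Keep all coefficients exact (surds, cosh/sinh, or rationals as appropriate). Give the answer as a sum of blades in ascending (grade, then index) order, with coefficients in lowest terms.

B^2 term by term: the squares give (-112/719)^2*(e1 e5)^2 + (56/719)^2*(e1 e6)^2 + (560/719)^2*(e2 e5)^2 + (-280/719)^2*(e2 e6)^2 + (280/719)^2*(e3 e5)^2 + (-140/719)^2*(e3 e6)^2 + (-112/2157)^2*(e4 e5)^2 + (56/2157)^2*(e4 e6)^2 + (293/2157)^2*(e5 e6)^2 = 12544/516961*(-1) + 3136/516961*(-1) + 313600/516961*(-1) + 78400/516961*(-1) + 78400/516961*(-1) + 19600/516961*(-1) + 12544/4652649*(-1) + 3136/4652649*(-1) + 85849/4652649*(-1) = -1 (each basis 2-blade squares to minus the product of its generators' squares); cross terms between blades sharing an index anticommute and cancel; the commuting (index-disjoint) pairs give grade-4 terms 2*c*c'*(blade product), which cancel blade by blade — e1 e2 e5 e6: -62720/516961 + 62720/516961 = 0; e1 e3 e5 e6: -31360/516961 + 31360/516961 = 0; e1 e4 e5 e6: 12544/1550883 - 12544/1550883 = 0; e2 e3 e5 e6: 156800/516961 - 156800/516961 = 0; e2 e4 e5 e6: -62720/1550883 + 62720/1550883 = 0; e3 e4 e5 e6: -31360/1550883 + 31360/1550883 = 0 — confirming B is simple. So B^2 = -1.
B^2 = -1 — a negative square means the series sums to a rotation: l = 1, alpha*l = 3*pi/4, so exp(alpha B) = cos(3*pi/4) + (sin(3*pi/4)/1)*B = -sqrt(2)/2 + (sqrt(2)/2)*B.
Answer: -sqrt(2)/2 - 56*sqrt(2)/719*e1 e5 + 28*sqrt(2)/719*e1 e6 + 280*sqrt(2)/719*e2 e5 - 140*sqrt(2)/719*e2 e6 + 140*sqrt(2)/719*e3 e5 - 70*sqrt(2)/719*e3 e6 - 56*sqrt(2)/2157*e4 e5 + 28*sqrt(2)/2157*e4 e6 + 293*sqrt(2)/4314*e5 e6


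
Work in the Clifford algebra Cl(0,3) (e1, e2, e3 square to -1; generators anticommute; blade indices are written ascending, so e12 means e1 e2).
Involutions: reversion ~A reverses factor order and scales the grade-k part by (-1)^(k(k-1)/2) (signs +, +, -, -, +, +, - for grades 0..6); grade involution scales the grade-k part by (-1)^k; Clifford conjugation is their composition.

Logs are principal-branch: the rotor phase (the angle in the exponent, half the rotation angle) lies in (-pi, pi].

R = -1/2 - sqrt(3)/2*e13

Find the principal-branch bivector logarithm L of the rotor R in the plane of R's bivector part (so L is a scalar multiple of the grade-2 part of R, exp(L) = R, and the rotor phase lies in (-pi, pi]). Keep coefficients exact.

The scalar part of R is -1/2, and that scalar determines the rotor phase on the principal branch; recovering the unit plane as bivector-part over sine of the phase gives L = phase * plane.
Concretely: cos(phase) = -1/2 gives phase = ±2*pi/3, and since phase/sin(phase) is even the sign is immaterial: L = (phase/sin(phase)) * <R>_2 = (4*sqrt(3)*pi/9) * <R>_2.
Answer: -2*pi/3*e13


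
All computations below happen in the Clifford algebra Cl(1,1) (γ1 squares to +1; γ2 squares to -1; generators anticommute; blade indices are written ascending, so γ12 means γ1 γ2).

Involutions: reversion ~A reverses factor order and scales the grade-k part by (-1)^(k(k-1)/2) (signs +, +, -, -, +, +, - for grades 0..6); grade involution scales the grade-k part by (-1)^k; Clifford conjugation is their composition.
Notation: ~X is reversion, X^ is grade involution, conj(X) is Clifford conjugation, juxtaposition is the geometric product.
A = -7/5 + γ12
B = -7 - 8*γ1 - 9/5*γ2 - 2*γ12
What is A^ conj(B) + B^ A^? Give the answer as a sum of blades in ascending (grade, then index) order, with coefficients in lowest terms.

first term: 59/5 - 13*γ1 - 263/25*γ2 - 49/5*γ12
second term: 39/5 - 47/5*γ1 + 137/25*γ2 - 21/5*γ12
Answer: 98/5 - 112/5*γ1 - 126/25*γ2 - 14*γ12


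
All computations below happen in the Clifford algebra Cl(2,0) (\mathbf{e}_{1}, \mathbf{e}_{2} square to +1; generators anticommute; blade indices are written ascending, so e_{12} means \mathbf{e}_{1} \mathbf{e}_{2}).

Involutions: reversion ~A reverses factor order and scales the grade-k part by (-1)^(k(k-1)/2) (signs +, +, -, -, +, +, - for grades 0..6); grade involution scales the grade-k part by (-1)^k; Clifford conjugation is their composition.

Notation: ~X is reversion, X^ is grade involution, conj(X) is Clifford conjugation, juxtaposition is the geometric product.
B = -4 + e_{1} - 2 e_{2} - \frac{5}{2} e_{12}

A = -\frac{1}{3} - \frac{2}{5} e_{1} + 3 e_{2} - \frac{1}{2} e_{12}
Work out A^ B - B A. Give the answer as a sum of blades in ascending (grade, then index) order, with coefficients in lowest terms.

first term: \frac{389}{60} - \frac{253}{30} e_{1} + \frac{73}{6} e_{2} + \frac{151}{30} e_{12}
second term: -\frac{379}{60} - \frac{217}{30} e_{1} - \frac{77}{6} e_{2} + \frac{151}{30} e_{12}
Answer: \frac{64}{5} - \frac{6}{5} e_{1} + 25 e_{2}


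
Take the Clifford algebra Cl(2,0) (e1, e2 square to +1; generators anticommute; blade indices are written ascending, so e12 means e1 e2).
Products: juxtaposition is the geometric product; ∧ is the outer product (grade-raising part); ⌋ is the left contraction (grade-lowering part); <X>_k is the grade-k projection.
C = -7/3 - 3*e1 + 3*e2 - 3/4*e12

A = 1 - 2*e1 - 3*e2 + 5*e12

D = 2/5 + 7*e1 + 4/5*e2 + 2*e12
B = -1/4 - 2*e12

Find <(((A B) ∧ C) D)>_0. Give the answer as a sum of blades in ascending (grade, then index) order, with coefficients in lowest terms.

step 1: 39/4 - 11/2*e1 + 19/4*e2 - 13/4*e12
step 2: -91/4 - 197/12*e1 + 109/6*e2 - 95/48*e12
step 3: -4221/40 - 3056/15*e1 - 2393/80*e2 - 22391/120*e12
step 4: -4221/40
Answer: -4221/40


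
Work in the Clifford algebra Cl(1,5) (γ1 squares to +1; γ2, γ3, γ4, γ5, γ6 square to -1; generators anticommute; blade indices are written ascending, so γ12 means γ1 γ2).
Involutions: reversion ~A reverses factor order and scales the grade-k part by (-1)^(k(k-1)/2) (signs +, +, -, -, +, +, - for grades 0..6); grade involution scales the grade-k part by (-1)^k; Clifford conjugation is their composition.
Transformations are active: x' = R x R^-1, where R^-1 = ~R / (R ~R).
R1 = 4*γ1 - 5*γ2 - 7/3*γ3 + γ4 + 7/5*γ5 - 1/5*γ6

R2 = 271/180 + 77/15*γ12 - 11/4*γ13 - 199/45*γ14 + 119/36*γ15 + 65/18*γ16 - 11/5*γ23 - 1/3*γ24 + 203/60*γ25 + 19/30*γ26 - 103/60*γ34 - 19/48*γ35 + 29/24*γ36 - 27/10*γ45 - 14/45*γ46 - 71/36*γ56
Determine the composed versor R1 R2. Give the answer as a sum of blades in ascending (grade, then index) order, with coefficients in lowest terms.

Distribute over the terms of R1 (each basis-blade product reordered to ascending indices, repeated generators contracted through their squares):
(4*γ1) R2 = 271/45*γ1 + 308/15*γ2 - 11*γ3 - 796/45*γ4 + 119/9*γ5 + 130/9*γ6 - 44/5*γ123 - 4/3*γ124 + 203/15*γ125 + 38/15*γ126 - 103/15*γ134 - 19/12*γ135 + 29/6*γ136 - 54/5*γ145 - 56/45*γ146 - 71/9*γ156
(-5*γ2) R2 = -77/3*γ1 - 271/36*γ2 - 11*γ3 - 5/3*γ4 + 203/12*γ5 + 19/6*γ6 - 55/4*γ123 - 199/9*γ124 + 595/36*γ125 + 325/18*γ126 + 103/12*γ234 + 95/48*γ235 - 145/24*γ236 + 27/2*γ245 + 14/9*γ246 + 355/36*γ256
(-7/3*γ3) R2 = 77/12*γ1 + 77/15*γ2 - 1897/540*γ3 - 721/180*γ4 - 133/144*γ5 + 203/72*γ6 - 539/45*γ123 - 1393/135*γ134 + 833/108*γ135 + 455/54*γ136 - 7/9*γ234 + 1421/180*γ235 + 133/90*γ236 + 63/10*γ345 + 98/135*γ346 + 497/108*γ356
(γ4) R2 = -199/45*γ1 - 1/3*γ2 - 103/60*γ3 + 271/180*γ4 + 27/10*γ5 + 14/45*γ6 + 77/15*γ124 - 11/4*γ134 - 119/36*γ145 - 65/18*γ146 - 11/5*γ234 - 203/60*γ245 - 19/30*γ246 + 19/48*γ345 - 29/24*γ346 - 71/36*γ456
(7/5*γ5) R2 = 833/180*γ1 + 1421/300*γ2 - 133/240*γ3 - 189/50*γ4 + 1897/900*γ5 + 497/180*γ6 + 539/75*γ125 - 77/20*γ135 - 1393/225*γ145 - 91/18*γ156 - 77/25*γ235 - 7/15*γ245 - 133/150*γ256 - 721/300*γ345 - 203/120*γ356 + 98/225*γ456
(-1/5*γ6) R2 = -13/18*γ1 - 19/150*γ2 - 29/120*γ3 + 14/225*γ4 + 71/180*γ5 - 271/900*γ6 - 77/75*γ126 + 11/20*γ136 + 199/225*γ146 - 119/180*γ156 + 11/25*γ236 + 1/15*γ246 - 203/300*γ256 + 103/300*γ346 + 19/240*γ356 + 27/50*γ456
Summing the partial products and collecting blades:
Answer: -1237/90*γ1 + 10087/450*γ2 - 12107/432*γ3 - 1918/75*γ4 + 13767/400*γ5 + 13921/600*γ6 - 1243/36*γ123 - 824/45*γ124 + 33523/900*γ125 + 8803/450*γ126 - 2153/108*γ134 + 1231/540*γ135 + 7457/540*γ136 - 6089/300*γ145 - 1787/450*γ146 - 2449/180*γ156 + 1009/180*γ234 + 24457/3600*γ235 - 7423/1800*γ236 + 193/20*γ245 + 89/90*γ246 + 1867/225*γ256 + 1717/400*γ345 - 751/5400*γ346 + 6457/2160*γ356 - 299/300*γ456


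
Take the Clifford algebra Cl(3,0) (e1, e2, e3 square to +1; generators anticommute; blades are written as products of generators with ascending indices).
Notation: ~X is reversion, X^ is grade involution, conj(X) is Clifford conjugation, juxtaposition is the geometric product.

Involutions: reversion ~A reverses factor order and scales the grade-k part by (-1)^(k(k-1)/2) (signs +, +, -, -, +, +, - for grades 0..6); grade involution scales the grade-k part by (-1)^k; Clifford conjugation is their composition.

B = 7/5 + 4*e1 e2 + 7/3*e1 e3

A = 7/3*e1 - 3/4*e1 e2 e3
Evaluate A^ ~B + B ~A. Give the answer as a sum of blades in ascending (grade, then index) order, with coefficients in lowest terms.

first term: -49/15*e1 + 91/12*e2 + 76/9*e3 + 21/20*e1 e2 e3
second term: 49/15*e1 - 91/12*e2 - 76/9*e3 + 21/20*e1 e2 e3
Answer: 21/10*e1 e2 e3


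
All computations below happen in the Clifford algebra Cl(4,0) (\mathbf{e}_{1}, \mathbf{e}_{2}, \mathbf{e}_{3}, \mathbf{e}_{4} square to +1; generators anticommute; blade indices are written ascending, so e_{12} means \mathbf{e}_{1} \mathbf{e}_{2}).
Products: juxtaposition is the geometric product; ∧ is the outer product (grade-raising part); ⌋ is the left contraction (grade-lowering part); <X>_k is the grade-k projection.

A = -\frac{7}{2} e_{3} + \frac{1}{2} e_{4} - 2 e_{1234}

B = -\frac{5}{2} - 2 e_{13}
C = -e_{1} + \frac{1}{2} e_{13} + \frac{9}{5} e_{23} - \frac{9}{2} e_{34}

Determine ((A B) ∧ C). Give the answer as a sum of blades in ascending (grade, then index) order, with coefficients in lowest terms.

step 1: -7 e_{1} + \frac{35}{4} e_{3} - \frac{5}{4} e_{4} + 4 e_{24} - e_{134} + 5 e_{1234}
step 2: \frac{35}{4} e_{13} - \frac{5}{4} e_{14} - \frac{63}{5} e_{123} - 4 e_{124} + \frac{247}{8} e_{134} - \frac{9}{4} e_{234} - 2 e_{1234}
Answer: \frac{35}{4} e_{13} - \frac{5}{4} e_{14} - \frac{63}{5} e_{123} - 4 e_{124} + \frac{247}{8} e_{134} - \frac{9}{4} e_{234} - 2 e_{1234}


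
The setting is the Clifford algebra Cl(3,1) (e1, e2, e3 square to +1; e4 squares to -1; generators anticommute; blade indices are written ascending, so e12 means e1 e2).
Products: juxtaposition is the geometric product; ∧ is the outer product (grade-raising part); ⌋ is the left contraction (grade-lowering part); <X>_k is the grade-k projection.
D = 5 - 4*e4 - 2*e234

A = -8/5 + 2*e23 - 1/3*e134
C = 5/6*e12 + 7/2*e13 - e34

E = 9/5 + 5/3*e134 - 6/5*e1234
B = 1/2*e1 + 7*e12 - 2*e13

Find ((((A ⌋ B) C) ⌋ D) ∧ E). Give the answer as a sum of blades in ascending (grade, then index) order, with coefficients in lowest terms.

step 1: -4/5*e1 - 56/5*e12 + 16/5*e13
step 2: -28/15 - 2/3*e2 - 14/5*e3 - 16/5*e14 + 628/15*e23 + 4/5*e134 + 56/5*e1234
step 3: -28/3 + 456/5*e4 - 28/5*e24 + 4/3*e34 + 56/15*e234
step 4: -84/5 + 4104/25*e4 - 252/25*e24 + 12/5*e34 - 140/9*e134 + 168/25*e234 + 56/5*e1234
Answer: -84/5 + 4104/25*e4 - 252/25*e24 + 12/5*e34 - 140/9*e134 + 168/25*e234 + 56/5*e1234


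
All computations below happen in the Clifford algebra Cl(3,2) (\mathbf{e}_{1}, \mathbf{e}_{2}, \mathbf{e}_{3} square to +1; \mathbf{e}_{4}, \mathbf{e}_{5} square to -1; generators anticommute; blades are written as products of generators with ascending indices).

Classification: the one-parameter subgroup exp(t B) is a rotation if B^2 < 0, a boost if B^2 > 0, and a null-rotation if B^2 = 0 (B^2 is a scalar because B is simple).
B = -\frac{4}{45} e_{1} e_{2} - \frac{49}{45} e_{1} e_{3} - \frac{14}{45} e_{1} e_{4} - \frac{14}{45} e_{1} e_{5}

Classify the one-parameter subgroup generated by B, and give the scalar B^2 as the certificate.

B^2 term by term: the squares give (-\frac{4}{45})^2*(e_{1} e_{2})^2 + (-\frac{49}{45})^2*(e_{1} e_{3})^2 + (-\frac{14}{45})^2*(e_{1} e_{4})^2 + (-\frac{14}{45})^2*(e_{1} e_{5})^2 = \frac{16}{2025}*(-1) + \frac{2401}{2025}*(-1) + \frac{196}{2025}*(+1) + \frac{196}{2025}*(+1) = -1 (each basis 2-blade squares to minus the product of its generators' squares); cross terms between blades sharing an index anticommute and cancel. So B^2 = -1.
Answer: rotation, certificate B^2 = -1. One invariant decides it: the square -1 survives every conjugation, and its sign is exactly the classification.


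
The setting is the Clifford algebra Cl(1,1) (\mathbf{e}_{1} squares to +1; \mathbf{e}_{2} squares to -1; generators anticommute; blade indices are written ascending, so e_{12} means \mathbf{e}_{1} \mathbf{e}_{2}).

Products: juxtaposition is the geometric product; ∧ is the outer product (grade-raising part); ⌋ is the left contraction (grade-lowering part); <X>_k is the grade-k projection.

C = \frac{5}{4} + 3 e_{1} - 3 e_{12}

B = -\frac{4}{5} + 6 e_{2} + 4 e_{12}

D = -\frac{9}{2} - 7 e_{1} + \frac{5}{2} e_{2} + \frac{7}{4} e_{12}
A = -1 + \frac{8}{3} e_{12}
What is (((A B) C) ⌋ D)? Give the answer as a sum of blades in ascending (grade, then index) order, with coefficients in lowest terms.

step 1: \frac{172}{15} - 16 e_{1} - 6 e_{2} - \frac{92}{15} e_{12}
step 2: -\frac{229}{15} + \frac{162}{5} e_{1} + \frac{589}{10} e_{2} - \frac{361}{15} e_{12}
step 3: -\frac{5212}{15} + \frac{25193}{120} e_{1} + \frac{278}{15} e_{2} - \frac{1603}{60} e_{12}
Answer: -\frac{5212}{15} + \frac{25193}{120} e_{1} + \frac{278}{15} e_{2} - \frac{1603}{60} e_{12}


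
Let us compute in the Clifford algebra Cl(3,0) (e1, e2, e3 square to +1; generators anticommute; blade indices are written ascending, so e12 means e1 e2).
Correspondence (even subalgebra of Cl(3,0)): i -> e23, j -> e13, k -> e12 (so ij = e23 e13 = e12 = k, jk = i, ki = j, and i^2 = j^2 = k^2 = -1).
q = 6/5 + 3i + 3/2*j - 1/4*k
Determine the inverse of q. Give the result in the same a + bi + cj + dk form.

In blades: q = 6/5 - 1/4*e12 + 3/2*e13 + 3*e23.
With qbar = 6/5 + 1/4*e12 - 3/2*e13 - 3*e23 (scalar fixed, mapped units negated), q qbar = 5101/400 (the sum of squared coefficients), so q^-1 = qbar / (5101/400) = 480/5101 + 100/5101*e12 - 600/5101*e13 - 1200/5101*e23; translating back:
Answer: 480/5101 - 1200/5101*i - 600/5101*j + 100/5101*k


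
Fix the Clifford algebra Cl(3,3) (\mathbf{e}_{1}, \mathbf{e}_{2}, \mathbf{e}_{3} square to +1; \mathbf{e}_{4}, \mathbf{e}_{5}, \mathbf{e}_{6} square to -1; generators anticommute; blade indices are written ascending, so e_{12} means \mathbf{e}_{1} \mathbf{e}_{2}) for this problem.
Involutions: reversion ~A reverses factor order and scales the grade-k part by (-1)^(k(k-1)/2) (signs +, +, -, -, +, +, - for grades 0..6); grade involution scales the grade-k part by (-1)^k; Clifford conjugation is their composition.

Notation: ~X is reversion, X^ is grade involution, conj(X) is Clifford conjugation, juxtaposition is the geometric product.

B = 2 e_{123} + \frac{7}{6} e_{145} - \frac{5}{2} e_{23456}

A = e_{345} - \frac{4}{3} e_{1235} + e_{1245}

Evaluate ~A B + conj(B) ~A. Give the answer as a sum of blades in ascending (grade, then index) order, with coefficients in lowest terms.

first term: \frac{7}{6} e_{2} - \frac{8}{3} e_{5} - \frac{7}{6} e_{13} + \frac{5}{2} e_{26} + \frac{5}{2} e_{136} - \frac{10}{3} e_{146} + \frac{14}{9} e_{234} - 2 e_{345} - 2 e_{1245}
second term: -\frac{7}{6} e_{2} + \frac{8}{3} e_{5} + \frac{7}{6} e_{13} - \frac{5}{2} e_{26} + \frac{5}{2} e_{136} - \frac{10}{3} e_{146} + \frac{14}{9} e_{234} - 2 e_{345} - 2 e_{1245}
Answer: 5 e_{136} - \frac{20}{3} e_{146} + \frac{28}{9} e_{234} - 4 e_{345} - 4 e_{1245}


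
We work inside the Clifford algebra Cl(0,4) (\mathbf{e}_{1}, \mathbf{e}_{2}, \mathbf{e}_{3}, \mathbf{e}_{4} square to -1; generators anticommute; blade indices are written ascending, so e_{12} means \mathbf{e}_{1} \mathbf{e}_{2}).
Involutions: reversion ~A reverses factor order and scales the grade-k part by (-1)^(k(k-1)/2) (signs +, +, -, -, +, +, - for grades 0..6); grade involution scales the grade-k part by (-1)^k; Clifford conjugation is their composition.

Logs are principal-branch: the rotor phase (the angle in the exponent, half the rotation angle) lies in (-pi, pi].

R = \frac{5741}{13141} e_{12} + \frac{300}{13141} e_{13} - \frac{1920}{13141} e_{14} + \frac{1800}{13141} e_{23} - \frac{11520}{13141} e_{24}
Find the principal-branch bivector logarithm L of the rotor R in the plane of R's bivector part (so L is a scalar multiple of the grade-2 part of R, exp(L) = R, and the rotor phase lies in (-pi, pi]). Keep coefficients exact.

The scalar part of R is 0, which fixes the principal-branch rotor phase; the unit plane is then the bivector part divided by the sine of that phase, and L is that plane scaled by the phase.
Concretely: cos(phase) = 0 gives phase = ±\frac{\pi}{2}, and since phase/sin(phase) is even the sign is immaterial: L = (phase/sin(phase)) * <R>_2 = (\frac{\pi}{2}) * <R>_2.
Answer: \frac{5741 \pi}{26282} e_{12} + \frac{150 \pi}{13141} e_{13} - \frac{960 \pi}{13141} e_{14} + \frac{900 \pi}{13141} e_{23} - \frac{5760 \pi}{13141} e_{24}


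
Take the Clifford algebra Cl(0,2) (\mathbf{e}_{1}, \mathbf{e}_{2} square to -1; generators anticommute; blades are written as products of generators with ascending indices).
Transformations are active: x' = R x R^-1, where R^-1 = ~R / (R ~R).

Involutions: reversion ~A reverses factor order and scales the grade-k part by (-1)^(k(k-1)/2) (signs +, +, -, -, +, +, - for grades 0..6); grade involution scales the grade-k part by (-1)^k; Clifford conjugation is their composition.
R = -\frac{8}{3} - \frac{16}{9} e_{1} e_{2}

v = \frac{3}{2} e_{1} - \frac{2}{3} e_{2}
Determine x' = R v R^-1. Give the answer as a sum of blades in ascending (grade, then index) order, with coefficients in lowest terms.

~R = -\frac{8}{3} + \frac{16}{9} e_{1} e_{2}, and R ~R = \frac{832}{81}, so R^-1 = ~R / (\frac{832}{81}).
R v = -\frac{140}{27} e_{1} - \frac{8}{9} e_{2}
Answer: \frac{31}{26} e_{1} + \frac{44}{39} e_{2}


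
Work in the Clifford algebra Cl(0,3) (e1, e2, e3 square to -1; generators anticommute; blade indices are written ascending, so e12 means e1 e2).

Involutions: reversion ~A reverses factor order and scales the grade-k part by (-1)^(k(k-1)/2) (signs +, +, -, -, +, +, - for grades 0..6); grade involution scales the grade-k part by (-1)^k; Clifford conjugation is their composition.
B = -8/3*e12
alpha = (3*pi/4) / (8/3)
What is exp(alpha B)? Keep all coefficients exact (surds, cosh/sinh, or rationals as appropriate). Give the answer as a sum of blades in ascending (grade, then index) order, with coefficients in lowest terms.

B^2 = (-8/3)^2*(e12)^2 = 64/9*(-1) = -64/9 (a basis 2-blade squares to minus the product of its generators' squares).
B^2 = -64/9 — the negative square puts this in the circular regime; l = 8/3, alpha*l = 3*pi/4, so exp(alpha B) = cos(3*pi/4) + (sin(3*pi/4)/(8/3))*B = -sqrt(2)/2 + (3*sqrt(2)/16)*B.
Answer: -sqrt(2)/2 - sqrt(2)/2*e12


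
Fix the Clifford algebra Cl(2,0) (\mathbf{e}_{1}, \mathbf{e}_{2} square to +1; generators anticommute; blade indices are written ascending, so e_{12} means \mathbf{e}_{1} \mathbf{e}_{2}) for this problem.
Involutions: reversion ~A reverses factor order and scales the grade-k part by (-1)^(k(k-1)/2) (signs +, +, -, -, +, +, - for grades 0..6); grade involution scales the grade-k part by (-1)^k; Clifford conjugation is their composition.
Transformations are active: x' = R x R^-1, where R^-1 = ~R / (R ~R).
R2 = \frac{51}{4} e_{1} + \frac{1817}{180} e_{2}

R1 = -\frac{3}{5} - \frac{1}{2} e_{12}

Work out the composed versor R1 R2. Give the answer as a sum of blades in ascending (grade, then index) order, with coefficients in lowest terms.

Distribute over the terms of R1 (each basis-blade product reordered to ascending indices, repeated generators contracted through their squares):
(-\frac{3}{5}) R2 = -\frac{153}{20} e_{1} - \frac{1817}{300} e_{2}
(-\frac{1}{2} e_{12}) R2 = -\frac{1817}{360} e_{1} + \frac{51}{8} e_{2}
Summing the partial products and collecting blades:
Answer: -\frac{4571}{360} e_{1} + \frac{191}{600} e_{2}


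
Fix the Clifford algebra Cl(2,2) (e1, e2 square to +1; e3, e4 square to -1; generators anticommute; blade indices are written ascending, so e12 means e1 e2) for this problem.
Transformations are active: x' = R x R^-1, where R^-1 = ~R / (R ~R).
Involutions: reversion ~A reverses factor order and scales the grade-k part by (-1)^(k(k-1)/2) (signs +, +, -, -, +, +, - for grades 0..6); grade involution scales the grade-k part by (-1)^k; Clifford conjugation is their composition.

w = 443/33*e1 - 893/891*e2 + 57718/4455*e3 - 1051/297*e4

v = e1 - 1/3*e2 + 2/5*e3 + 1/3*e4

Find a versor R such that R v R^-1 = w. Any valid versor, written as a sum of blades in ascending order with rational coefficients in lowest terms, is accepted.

Sketch: the shared square 21/25 makes R = v + w = 476/33*e1 - 1190/891*e2 + 11900/891*e3 - 952/297*e4 the natural versor; its sandwich fixes that direction, negates (v - w)/2, and sends v to w.
Answer: 476/33*e1 - 1190/891*e2 + 11900/891*e3 - 952/297*e4


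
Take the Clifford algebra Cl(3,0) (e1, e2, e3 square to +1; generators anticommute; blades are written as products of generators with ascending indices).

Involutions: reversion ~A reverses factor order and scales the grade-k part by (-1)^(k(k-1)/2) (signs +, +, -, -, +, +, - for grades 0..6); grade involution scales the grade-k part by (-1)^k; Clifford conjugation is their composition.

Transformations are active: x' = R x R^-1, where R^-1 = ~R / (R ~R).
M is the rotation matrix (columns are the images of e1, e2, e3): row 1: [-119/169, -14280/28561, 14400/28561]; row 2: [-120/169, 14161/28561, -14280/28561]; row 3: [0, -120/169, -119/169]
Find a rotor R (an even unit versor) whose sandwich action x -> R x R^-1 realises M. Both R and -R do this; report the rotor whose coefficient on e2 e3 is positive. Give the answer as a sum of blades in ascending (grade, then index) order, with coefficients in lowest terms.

Method: write R = a + b12*e1 e2 + b13*e1 e3 + b23*e2 e3 with a^2 + b12^2 + b13^2 + b23^2 = 1 (so R^-1 = ~R). Expanding the columns R e_j ~R gives tr M = 4a^2 - 1 and, from the antisymmetric part, M21 - M12 = -4a*b12, M13 - M31 = 4a*b13, M32 - M23 = -4a*b23.
Here tr M = -26061/28561, so a^2 = (1 + tr M)/4 = 625/28561 and a = ±25/169. Taking a = 25/169: M21 - M12 = -6000/28561, M13 - M31 = 14400/28561, M32 - M23 = -6000/28561, giving b12 = 60/169, b13 = 144/169, b23 = 60/169, i.e. R = 25/169 + 60/169*e1 e2 + 144/169*e1 e3 + 60/169*e2 e3.
Its e2 e3 coefficient is already positive.
Answer: 25/169 + 60/169*e1 e2 + 144/169*e1 e3 + 60/169*e2 e3. Sheet selection: the two-to-one cover makes ±R indistinguishable at the matrix level (trace -26061/28561), so uniqueness comes from the required sign on e2 e3.


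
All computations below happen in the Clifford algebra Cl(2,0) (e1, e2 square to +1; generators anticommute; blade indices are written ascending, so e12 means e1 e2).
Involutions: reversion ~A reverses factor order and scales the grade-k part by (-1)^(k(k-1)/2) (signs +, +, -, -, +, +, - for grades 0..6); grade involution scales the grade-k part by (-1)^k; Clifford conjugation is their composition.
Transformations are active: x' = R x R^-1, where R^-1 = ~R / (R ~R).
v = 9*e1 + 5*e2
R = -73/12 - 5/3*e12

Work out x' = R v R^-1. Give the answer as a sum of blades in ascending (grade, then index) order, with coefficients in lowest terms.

~R = -73/12 + 5/3*e12, and R ~R = 5729/144, so R^-1 = ~R / (5729/144).
R v = -757/12*e1 - 185/12*e2
Answer: 58961/5729*e1 - 1635/5729*e2


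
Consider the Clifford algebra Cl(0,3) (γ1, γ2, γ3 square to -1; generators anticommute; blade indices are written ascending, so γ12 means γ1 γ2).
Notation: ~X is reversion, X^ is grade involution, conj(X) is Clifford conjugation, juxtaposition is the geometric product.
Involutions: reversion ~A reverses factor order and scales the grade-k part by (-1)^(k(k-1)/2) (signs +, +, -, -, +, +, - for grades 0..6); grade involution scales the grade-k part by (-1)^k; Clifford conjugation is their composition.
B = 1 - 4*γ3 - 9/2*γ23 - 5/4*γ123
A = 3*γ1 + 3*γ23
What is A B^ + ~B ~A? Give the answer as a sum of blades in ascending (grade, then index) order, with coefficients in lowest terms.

first term: 27/2 - 3/4*γ1 - 12*γ2 + 12*γ13 - 3/4*γ23 - 27/2*γ123
second term: 27/2 + 27/4*γ1 + 12*γ2 + 12*γ13 - 27/4*γ23 + 27/2*γ123
Answer: 27 + 6*γ1 + 24*γ13 - 15/2*γ23


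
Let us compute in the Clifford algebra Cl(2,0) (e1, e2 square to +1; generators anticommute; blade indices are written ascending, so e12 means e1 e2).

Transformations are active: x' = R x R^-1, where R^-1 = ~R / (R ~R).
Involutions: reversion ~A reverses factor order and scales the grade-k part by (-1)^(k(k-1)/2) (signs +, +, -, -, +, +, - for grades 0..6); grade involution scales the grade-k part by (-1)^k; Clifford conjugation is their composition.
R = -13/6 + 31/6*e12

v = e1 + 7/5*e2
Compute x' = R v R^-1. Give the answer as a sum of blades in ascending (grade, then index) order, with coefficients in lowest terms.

~R = -13/6 - 31/6*e12, and R ~R = 565/18, so R^-1 = ~R / (565/18).
R v = 76/15*e1 - 41/5*e2
Answer: -4801/2825*e1 - 757/2825*e2


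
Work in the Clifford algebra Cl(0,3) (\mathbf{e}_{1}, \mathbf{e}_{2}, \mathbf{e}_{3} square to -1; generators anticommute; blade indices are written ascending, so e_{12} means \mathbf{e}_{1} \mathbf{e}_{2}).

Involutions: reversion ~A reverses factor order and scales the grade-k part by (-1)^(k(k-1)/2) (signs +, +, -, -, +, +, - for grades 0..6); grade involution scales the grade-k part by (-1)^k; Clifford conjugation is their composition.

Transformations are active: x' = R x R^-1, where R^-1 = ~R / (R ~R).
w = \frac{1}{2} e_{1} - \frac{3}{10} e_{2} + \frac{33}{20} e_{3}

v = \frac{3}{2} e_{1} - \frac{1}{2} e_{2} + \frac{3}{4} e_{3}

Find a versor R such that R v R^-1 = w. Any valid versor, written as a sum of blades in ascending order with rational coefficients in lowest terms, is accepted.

Equal squares first: v^2 = w^2 = -\frac{49}{16}. Then v + w = 2 e_{1} - \frac{4}{5} e_{2} + \frac{12}{5} e_{3} is a versor taking v to w, provided it is invertible.
Answer: 2 e_{1} - \frac{4}{5} e_{2} + \frac{12}{5} e_{3}


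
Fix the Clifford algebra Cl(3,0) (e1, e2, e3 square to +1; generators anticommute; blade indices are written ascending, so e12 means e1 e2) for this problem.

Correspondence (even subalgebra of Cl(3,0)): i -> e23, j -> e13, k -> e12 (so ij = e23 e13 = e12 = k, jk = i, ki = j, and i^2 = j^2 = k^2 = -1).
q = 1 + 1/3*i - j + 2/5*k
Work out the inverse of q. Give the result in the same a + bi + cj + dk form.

In blades: q = 1 + 2/5*e12 - e13 + 1/3*e23.
With qbar = 1 - 2/5*e12 + e13 - 1/3*e23 (scalar fixed, mapped units negated), q qbar = 511/225 (the sum of squared coefficients), so q^-1 = qbar / (511/225) = 225/511 - 90/511*e12 + 225/511*e13 - 75/511*e23; translating back:
Answer: 225/511 - 75/511*i + 225/511*j - 90/511*k


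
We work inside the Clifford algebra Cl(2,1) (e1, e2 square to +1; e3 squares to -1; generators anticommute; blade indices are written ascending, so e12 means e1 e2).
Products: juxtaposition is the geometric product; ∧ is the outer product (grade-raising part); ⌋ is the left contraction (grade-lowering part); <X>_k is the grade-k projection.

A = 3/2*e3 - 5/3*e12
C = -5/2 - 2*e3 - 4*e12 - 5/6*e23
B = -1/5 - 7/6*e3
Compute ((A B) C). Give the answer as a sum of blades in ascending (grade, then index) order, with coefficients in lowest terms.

step 1: 7/4 - 3/10*e3 + 1/3*e12 + 35/18*e123
step 2: -437/120 - 175/108*e1 + 1/4*e2 + 181/36*e3 - 71/18*e12 - 5/18*e13 - 35/24*e23 - 779/180*e123
Answer: -437/120 - 175/108*e1 + 1/4*e2 + 181/36*e3 - 71/18*e12 - 5/18*e13 - 35/24*e23 - 779/180*e123


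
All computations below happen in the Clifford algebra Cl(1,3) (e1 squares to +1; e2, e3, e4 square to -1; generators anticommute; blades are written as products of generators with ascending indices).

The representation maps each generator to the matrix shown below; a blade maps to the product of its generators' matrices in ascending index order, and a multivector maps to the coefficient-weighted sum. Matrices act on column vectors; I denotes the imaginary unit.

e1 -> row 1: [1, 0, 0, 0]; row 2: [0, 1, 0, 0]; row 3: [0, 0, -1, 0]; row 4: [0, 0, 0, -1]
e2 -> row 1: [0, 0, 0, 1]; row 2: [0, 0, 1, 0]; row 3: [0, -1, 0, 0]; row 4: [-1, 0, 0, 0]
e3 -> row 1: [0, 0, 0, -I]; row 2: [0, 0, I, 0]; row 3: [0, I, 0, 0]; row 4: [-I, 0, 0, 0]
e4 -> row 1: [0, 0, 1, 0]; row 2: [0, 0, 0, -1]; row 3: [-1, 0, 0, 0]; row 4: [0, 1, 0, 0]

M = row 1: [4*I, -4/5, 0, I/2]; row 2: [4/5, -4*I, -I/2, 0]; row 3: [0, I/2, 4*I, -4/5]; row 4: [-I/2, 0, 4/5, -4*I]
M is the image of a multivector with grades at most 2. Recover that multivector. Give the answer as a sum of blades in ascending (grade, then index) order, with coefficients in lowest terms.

Method: the blade images are trace-orthogonal — tr(rho(e_A) rho(e_B)^-1) = 4 if A = B and 0 otherwise — and rho(e_A)^-1 = (e_A)^2 * rho(e_A) with (e_A)^2 = +1 or -1, so the coefficient of e_A in the preimage is (e_A)^2 * tr(M rho(e_A))/4.
Nonzero projections over blades of grade <= 2: e1 e3: (e1 e3)^2 = +1, tr(M rho(e1 e3)) = -2, coefficient -1/2; e2 e3: (e2 e3)^2 = -1, tr(M rho(e2 e3)) = 16, coefficient -4; e2 e4: (e2 e4)^2 = -1, tr(M rho(e2 e4)) = 16/5, coefficient -4/5. Every other blade of grade <= 2 projects to 0.
Answer: -1/2*e1 e3 - 4*e2 e3 - 4/5*e2 e4


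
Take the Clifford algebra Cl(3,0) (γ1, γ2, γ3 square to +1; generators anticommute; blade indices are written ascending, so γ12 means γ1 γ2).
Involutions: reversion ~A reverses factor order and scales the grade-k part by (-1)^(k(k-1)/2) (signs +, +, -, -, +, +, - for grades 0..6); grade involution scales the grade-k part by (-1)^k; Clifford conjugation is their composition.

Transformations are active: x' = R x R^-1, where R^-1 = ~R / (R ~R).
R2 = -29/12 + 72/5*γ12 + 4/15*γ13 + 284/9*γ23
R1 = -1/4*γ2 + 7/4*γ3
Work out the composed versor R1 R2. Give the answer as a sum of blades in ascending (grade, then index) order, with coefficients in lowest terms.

Distribute over the terms of R1 (each basis-blade product reordered to ascending indices, repeated generators contracted through their squares):
(-1/4*γ2) R2 = 18/5*γ1 + 29/48*γ2 - 71/9*γ3 + 1/15*γ123
(7/4*γ3) R2 = -7/15*γ1 - 497/9*γ2 - 203/48*γ3 + 126/5*γ123
Summing the partial products and collecting blades:
Answer: 47/15*γ1 - 7865/144*γ2 - 1745/144*γ3 + 379/15*γ123


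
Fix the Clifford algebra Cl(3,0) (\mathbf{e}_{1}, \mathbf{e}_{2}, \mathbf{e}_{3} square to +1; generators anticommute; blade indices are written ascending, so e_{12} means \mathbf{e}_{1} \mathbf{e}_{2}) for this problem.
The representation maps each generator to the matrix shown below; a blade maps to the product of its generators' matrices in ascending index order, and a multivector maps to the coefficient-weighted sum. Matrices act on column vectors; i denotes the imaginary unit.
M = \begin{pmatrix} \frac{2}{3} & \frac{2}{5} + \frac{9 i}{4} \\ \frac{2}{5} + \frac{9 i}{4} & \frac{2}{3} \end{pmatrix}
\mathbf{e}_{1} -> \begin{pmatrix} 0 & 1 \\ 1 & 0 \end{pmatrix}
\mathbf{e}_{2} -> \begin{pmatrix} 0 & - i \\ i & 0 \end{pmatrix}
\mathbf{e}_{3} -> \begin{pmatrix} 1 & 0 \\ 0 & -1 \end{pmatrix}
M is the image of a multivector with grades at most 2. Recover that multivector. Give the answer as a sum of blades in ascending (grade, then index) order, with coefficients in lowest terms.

Method: 1, rho(e_{1}), rho(e_{2}), rho(e_{3}) form a trace-orthogonal basis of the 2x2 complex matrices (tr(X Y) = 2 if X = Y, else 0), so M = m0*1 + m1*rho(e_{1}) + m2*rho(e_{2}) + m3*rho(e_{3}) with m0 = tr(M)/2 = \frac{2}{3}, m1 = tr(M rho(e_{1}))/2 = \frac{2}{5} + \frac{9 i}{4}, m2 = tr(M rho(e_{2}))/2 = 0, m3 = tr(M rho(e_{3}))/2 = 0.
Multiplying table entries, the bivector images are rho(e_{12}) = i*rho(e_{3}), rho(e_{13}) = -i*rho(e_{2}), rho(e_{23}) = i*rho(e_{1}); with real blade coefficients the real parts of m0..m3 are the coefficients of 1, e_{1}, e_{2}, e_{3} and the imaginary parts give the bivectors (e_{23}: Im m1, e_{13}: -Im m2, e_{12}: Im m3).
Answer: \frac{2}{3} + \frac{2}{5} e_{1} + \frac{9}{4} e_{23}
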